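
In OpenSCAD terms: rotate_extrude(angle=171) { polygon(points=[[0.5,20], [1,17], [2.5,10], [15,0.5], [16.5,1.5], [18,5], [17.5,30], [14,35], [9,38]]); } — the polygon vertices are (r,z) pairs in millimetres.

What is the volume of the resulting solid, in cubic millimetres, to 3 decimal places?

Volume = 14065.761 mm³

Profile (r,z), 9 vertices: (0.5,20) (1,17) (2.5,10) (15,0.5) (16.5,1.5) (18,5) (17.5,30) (14,35) (9,38)
edge 0: (0.5,20)→(1,17)  cross = 0.5·17 − 1·20 = -11.5000; (r_i+r_j)·cross = 1.5·-11.5000 = -17.2500
edge 1: (1,17)→(2.5,10)  cross = 1·10 − 2.5·17 = -32.5000; (r_i+r_j)·cross = 3.5·-32.5000 = -113.7500
edge 2: (2.5,10)→(15,0.5)  cross = 2.5·0.5 − 15·10 = -148.7500; (r_i+r_j)·cross = 17.5·-148.7500 = -2603.1250
edge 3: (15,0.5)→(16.5,1.5)  cross = 15·1.5 − 16.5·0.5 = 14.2500; (r_i+r_j)·cross = 31.5·14.2500 = 448.8750
edge 4: (16.5,1.5)→(18,5)  cross = 16.5·5 − 18·1.5 = 55.5000; (r_i+r_j)·cross = 34.5·55.5000 = 1914.7500
edge 5: (18,5)→(17.5,30)  cross = 18·30 − 17.5·5 = 452.5000; (r_i+r_j)·cross = 35.5·452.5000 = 16063.7500
edge 6: (17.5,30)→(14,35)  cross = 17.5·35 − 14·30 = 192.5000; (r_i+r_j)·cross = 31.5·192.5000 = 6063.7500
edge 7: (14,35)→(9,38)  cross = 14·38 − 9·35 = 217.0000; (r_i+r_j)·cross = 23·217.0000 = 4991.0000
edge 8: (9,38)→(0.5,20)  cross = 9·20 − 0.5·38 = 161.0000; (r_i+r_j)·cross = 9.5·161.0000 = 1529.5000
Σcross = 900.0000 → A = |Σcross|/2 = 450.0000 mm²
Σ(r_i+r_j)·cross = 28277.5000 → first moment M = |Σ|/6 = 4712.9167
R_c = M/A = 4712.9167/450.0000 = 10.4731 mm
θ = 171° = 2.984513 rad
V = θ·R_c·A = 2.984513·10.4731·450.0000 = 14065.761 mm³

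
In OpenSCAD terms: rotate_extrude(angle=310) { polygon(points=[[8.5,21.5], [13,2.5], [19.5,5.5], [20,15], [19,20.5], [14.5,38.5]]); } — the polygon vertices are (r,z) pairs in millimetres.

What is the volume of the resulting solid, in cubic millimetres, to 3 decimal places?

Volume = 19353.094 mm³

Profile (r,z), 6 vertices: (8.5,21.5) (13,2.5) (19.5,5.5) (20,15) (19,20.5) (14.5,38.5)
edge 0: (8.5,21.5)→(13,2.5)  cross = 8.5·2.5 − 13·21.5 = -258.2500; (r_i+r_j)·cross = 21.5·-258.2500 = -5552.3750
edge 1: (13,2.5)→(19.5,5.5)  cross = 13·5.5 − 19.5·2.5 = 22.7500; (r_i+r_j)·cross = 32.5·22.7500 = 739.3750
edge 2: (19.5,5.5)→(20,15)  cross = 19.5·15 − 20·5.5 = 182.5000; (r_i+r_j)·cross = 39.5·182.5000 = 7208.7500
edge 3: (20,15)→(19,20.5)  cross = 20·20.5 − 19·15 = 125.0000; (r_i+r_j)·cross = 39·125.0000 = 4875.0000
edge 4: (19,20.5)→(14.5,38.5)  cross = 19·38.5 − 14.5·20.5 = 434.2500; (r_i+r_j)·cross = 33.5·434.2500 = 14547.3750
edge 5: (14.5,38.5)→(8.5,21.5)  cross = 14.5·21.5 − 8.5·38.5 = -15.5000; (r_i+r_j)·cross = 23·-15.5000 = -356.5000
Σcross = 490.7500 → A = |Σcross|/2 = 245.3750 mm²
Σ(r_i+r_j)·cross = 21461.6250 → first moment M = |Σ|/6 = 3576.9375
R_c = M/A = 3576.9375/245.3750 = 14.5774 mm
θ = 310° = 5.410521 rad
V = θ·R_c·A = 5.410521·14.5774·245.3750 = 19353.094 mm³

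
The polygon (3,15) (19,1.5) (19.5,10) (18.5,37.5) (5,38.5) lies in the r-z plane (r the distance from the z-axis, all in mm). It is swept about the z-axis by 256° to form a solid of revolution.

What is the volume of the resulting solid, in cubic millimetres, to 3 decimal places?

Volume = 24412.642 mm³

Profile (r,z), 5 vertices: (3,15) (19,1.5) (19.5,10) (18.5,37.5) (5,38.5)
edge 0: (3,15)→(19,1.5)  cross = 3·1.5 − 19·15 = -280.5000; (r_i+r_j)·cross = 22·-280.5000 = -6171.0000
edge 1: (19,1.5)→(19.5,10)  cross = 19·10 − 19.5·1.5 = 160.7500; (r_i+r_j)·cross = 38.5·160.7500 = 6188.8750
edge 2: (19.5,10)→(18.5,37.5)  cross = 19.5·37.5 − 18.5·10 = 546.2500; (r_i+r_j)·cross = 38·546.2500 = 20757.5000
edge 3: (18.5,37.5)→(5,38.5)  cross = 18.5·38.5 − 5·37.5 = 524.7500; (r_i+r_j)·cross = 23.5·524.7500 = 12331.6250
edge 4: (5,38.5)→(3,15)  cross = 5·15 − 3·38.5 = -40.5000; (r_i+r_j)·cross = 8·-40.5000 = -324.0000
Σcross = 910.7500 → A = |Σcross|/2 = 455.3750 mm²
Σ(r_i+r_j)·cross = 32783.0000 → first moment M = |Σ|/6 = 5463.8333
R_c = M/A = 5463.8333/455.3750 = 11.9985 mm
θ = 256° = 4.468043 rad
V = θ·R_c·A = 4.468043·11.9985·455.3750 = 24412.642 mm³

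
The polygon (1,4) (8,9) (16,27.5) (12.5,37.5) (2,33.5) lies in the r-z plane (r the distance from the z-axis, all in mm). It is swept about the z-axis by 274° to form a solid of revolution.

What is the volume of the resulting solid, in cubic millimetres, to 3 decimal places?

Volume = 11021.382 mm³

Profile (r,z), 5 vertices: (1,4) (8,9) (16,27.5) (12.5,37.5) (2,33.5)
edge 0: (1,4)→(8,9)  cross = 1·9 − 8·4 = -23.0000; (r_i+r_j)·cross = 9·-23.0000 = -207.0000
edge 1: (8,9)→(16,27.5)  cross = 8·27.5 − 16·9 = 76.0000; (r_i+r_j)·cross = 24·76.0000 = 1824.0000
edge 2: (16,27.5)→(12.5,37.5)  cross = 16·37.5 − 12.5·27.5 = 256.2500; (r_i+r_j)·cross = 28.5·256.2500 = 7303.1250
edge 3: (12.5,37.5)→(2,33.5)  cross = 12.5·33.5 − 2·37.5 = 343.7500; (r_i+r_j)·cross = 14.5·343.7500 = 4984.3750
edge 4: (2,33.5)→(1,4)  cross = 2·4 − 1·33.5 = -25.5000; (r_i+r_j)·cross = 3·-25.5000 = -76.5000
Σcross = 627.5000 → A = |Σcross|/2 = 313.7500 mm²
Σ(r_i+r_j)·cross = 13828.0000 → first moment M = |Σ|/6 = 2304.6667
R_c = M/A = 2304.6667/313.7500 = 7.3456 mm
θ = 274° = 4.782202 rad
V = θ·R_c·A = 4.782202·7.3456·313.7500 = 11021.382 mm³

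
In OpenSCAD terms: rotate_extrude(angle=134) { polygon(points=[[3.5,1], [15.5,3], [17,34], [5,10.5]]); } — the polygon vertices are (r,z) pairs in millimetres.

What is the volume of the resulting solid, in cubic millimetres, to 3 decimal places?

Volume = 5960.720 mm³

Profile (r,z), 4 vertices: (3.5,1) (15.5,3) (17,34) (5,10.5)
edge 0: (3.5,1)→(15.5,3)  cross = 3.5·3 − 15.5·1 = -5.0000; (r_i+r_j)·cross = 19·-5.0000 = -95.0000
edge 1: (15.5,3)→(17,34)  cross = 15.5·34 − 17·3 = 476.0000; (r_i+r_j)·cross = 32.5·476.0000 = 15470.0000
edge 2: (17,34)→(5,10.5)  cross = 17·10.5 − 5·34 = 8.5000; (r_i+r_j)·cross = 22·8.5000 = 187.0000
edge 3: (5,10.5)→(3.5,1)  cross = 5·1 − 3.5·10.5 = -31.7500; (r_i+r_j)·cross = 8.5·-31.7500 = -269.8750
Σcross = 447.7500 → A = |Σcross|/2 = 223.8750 mm²
Σ(r_i+r_j)·cross = 15292.1250 → first moment M = |Σ|/6 = 2548.6875
R_c = M/A = 2548.6875/223.8750 = 11.3844 mm
θ = 134° = 2.338741 rad
V = θ·R_c·A = 2.338741·11.3844·223.8750 = 5960.720 mm³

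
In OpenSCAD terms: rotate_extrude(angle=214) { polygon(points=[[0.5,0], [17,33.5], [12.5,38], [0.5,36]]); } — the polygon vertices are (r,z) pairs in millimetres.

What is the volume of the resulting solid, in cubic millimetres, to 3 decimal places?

Volume = 7832.305 mm³

Profile (r,z), 4 vertices: (0.5,0) (17,33.5) (12.5,38) (0.5,36)
edge 0: (0.5,0)→(17,33.5)  cross = 0.5·33.5 − 17·0 = 16.7500; (r_i+r_j)·cross = 17.5·16.7500 = 293.1250
edge 1: (17,33.5)→(12.5,38)  cross = 17·38 − 12.5·33.5 = 227.2500; (r_i+r_j)·cross = 29.5·227.2500 = 6703.8750
edge 2: (12.5,38)→(0.5,36)  cross = 12.5·36 − 0.5·38 = 431.0000; (r_i+r_j)·cross = 13·431.0000 = 5603.0000
edge 3: (0.5,36)→(0.5,0)  cross = 0.5·0 − 0.5·36 = -18.0000; (r_i+r_j)·cross = 1·-18.0000 = -18.0000
Σcross = 657.0000 → A = |Σcross|/2 = 328.5000 mm²
Σ(r_i+r_j)·cross = 12582.0000 → first moment M = |Σ|/6 = 2097.0000
R_c = M/A = 2097.0000/328.5000 = 6.3836 mm
θ = 214° = 3.735005 rad
V = θ·R_c·A = 3.735005·6.3836·328.5000 = 7832.305 mm³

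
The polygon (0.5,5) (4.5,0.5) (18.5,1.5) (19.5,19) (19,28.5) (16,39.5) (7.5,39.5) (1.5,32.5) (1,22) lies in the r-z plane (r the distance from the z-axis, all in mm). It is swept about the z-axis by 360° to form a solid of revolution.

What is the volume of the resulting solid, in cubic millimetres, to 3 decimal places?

Profile (r,z), 9 vertices: (0.5,5) (4.5,0.5) (18.5,1.5) (19.5,19) (19,28.5) (16,39.5) (7.5,39.5) (1.5,32.5) (1,22)
edge 0: (0.5,5)→(4.5,0.5)  cross = 0.5·0.5 − 4.5·5 = -22.2500; (r_i+r_j)·cross = 5·-22.2500 = -111.2500
edge 1: (4.5,0.5)→(18.5,1.5)  cross = 4.5·1.5 − 18.5·0.5 = -2.5000; (r_i+r_j)·cross = 23·-2.5000 = -57.5000
edge 2: (18.5,1.5)→(19.5,19)  cross = 18.5·19 − 19.5·1.5 = 322.2500; (r_i+r_j)·cross = 38·322.2500 = 12245.5000
edge 3: (19.5,19)→(19,28.5)  cross = 19.5·28.5 − 19·19 = 194.7500; (r_i+r_j)·cross = 38.5·194.7500 = 7497.8750
edge 4: (19,28.5)→(16,39.5)  cross = 19·39.5 − 16·28.5 = 294.5000; (r_i+r_j)·cross = 35·294.5000 = 10307.5000
edge 5: (16,39.5)→(7.5,39.5)  cross = 16·39.5 − 7.5·39.5 = 335.7500; (r_i+r_j)·cross = 23.5·335.7500 = 7890.1250
edge 6: (7.5,39.5)→(1.5,32.5)  cross = 7.5·32.5 − 1.5·39.5 = 184.5000; (r_i+r_j)·cross = 9·184.5000 = 1660.5000
edge 7: (1.5,32.5)→(1,22)  cross = 1.5·22 − 1·32.5 = 0.5000; (r_i+r_j)·cross = 2.5·0.5000 = 1.2500
edge 8: (1,22)→(0.5,5)  cross = 1·5 − 0.5·22 = -6.0000; (r_i+r_j)·cross = 1.5·-6.0000 = -9.0000
Σcross = 1301.5000 → A = |Σcross|/2 = 650.7500 mm²
Σ(r_i+r_j)·cross = 39425.0000 → first moment M = |Σ|/6 = 6570.8333
R_c = M/A = 6570.8333/650.7500 = 10.0973 mm
θ = 360° = 6.283185 rad
V = θ·R_c·A = 6.283185·10.0973·650.7500 = 41285.763 mm³

Volume = 41285.763 mm³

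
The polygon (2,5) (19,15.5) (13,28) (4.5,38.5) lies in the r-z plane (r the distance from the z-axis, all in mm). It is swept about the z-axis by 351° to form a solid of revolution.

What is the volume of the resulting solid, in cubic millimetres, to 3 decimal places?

Volume = 15755.833 mm³

Profile (r,z), 4 vertices: (2,5) (19,15.5) (13,28) (4.5,38.5)
edge 0: (2,5)→(19,15.5)  cross = 2·15.5 − 19·5 = -64.0000; (r_i+r_j)·cross = 21·-64.0000 = -1344.0000
edge 1: (19,15.5)→(13,28)  cross = 19·28 − 13·15.5 = 330.5000; (r_i+r_j)·cross = 32·330.5000 = 10576.0000
edge 2: (13,28)→(4.5,38.5)  cross = 13·38.5 − 4.5·28 = 374.5000; (r_i+r_j)·cross = 17.5·374.5000 = 6553.7500
edge 3: (4.5,38.5)→(2,5)  cross = 4.5·5 − 2·38.5 = -54.5000; (r_i+r_j)·cross = 6.5·-54.5000 = -354.2500
Σcross = 586.5000 → A = |Σcross|/2 = 293.2500 mm²
Σ(r_i+r_j)·cross = 15431.5000 → first moment M = |Σ|/6 = 2571.9167
R_c = M/A = 2571.9167/293.2500 = 8.7704 mm
θ = 351° = 6.126106 rad
V = θ·R_c·A = 6.126106·8.7704·293.2500 = 15755.833 mm³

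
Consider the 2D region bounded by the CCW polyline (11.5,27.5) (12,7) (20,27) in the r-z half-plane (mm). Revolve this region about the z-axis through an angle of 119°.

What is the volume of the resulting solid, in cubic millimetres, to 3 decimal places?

Volume = 2620.062 mm³

Profile (r,z), 3 vertices: (11.5,27.5) (12,7) (20,27)
edge 0: (11.5,27.5)→(12,7)  cross = 11.5·7 − 12·27.5 = -249.5000; (r_i+r_j)·cross = 23.5·-249.5000 = -5863.2500
edge 1: (12,7)→(20,27)  cross = 12·27 − 20·7 = 184.0000; (r_i+r_j)·cross = 32·184.0000 = 5888.0000
edge 2: (20,27)→(11.5,27.5)  cross = 20·27.5 − 11.5·27 = 239.5000; (r_i+r_j)·cross = 31.5·239.5000 = 7544.2500
Σcross = 174.0000 → A = |Σcross|/2 = 87.0000 mm²
Σ(r_i+r_j)·cross = 7569.0000 → first moment M = |Σ|/6 = 1261.5000
R_c = M/A = 1261.5000/87.0000 = 14.5000 mm
θ = 119° = 2.076942 rad
V = θ·R_c·A = 2.076942·14.5000·87.0000 = 2620.062 mm³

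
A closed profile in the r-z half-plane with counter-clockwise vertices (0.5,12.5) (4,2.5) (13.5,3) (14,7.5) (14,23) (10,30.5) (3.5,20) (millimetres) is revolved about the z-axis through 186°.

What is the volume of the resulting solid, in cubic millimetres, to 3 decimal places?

Profile (r,z), 7 vertices: (0.5,12.5) (4,2.5) (13.5,3) (14,7.5) (14,23) (10,30.5) (3.5,20)
edge 0: (0.5,12.5)→(4,2.5)  cross = 0.5·2.5 − 4·12.5 = -48.7500; (r_i+r_j)·cross = 4.5·-48.7500 = -219.3750
edge 1: (4,2.5)→(13.5,3)  cross = 4·3 − 13.5·2.5 = -21.7500; (r_i+r_j)·cross = 17.5·-21.7500 = -380.6250
edge 2: (13.5,3)→(14,7.5)  cross = 13.5·7.5 − 14·3 = 59.2500; (r_i+r_j)·cross = 27.5·59.2500 = 1629.3750
edge 3: (14,7.5)→(14,23)  cross = 14·23 − 14·7.5 = 217.0000; (r_i+r_j)·cross = 28·217.0000 = 6076.0000
edge 4: (14,23)→(10,30.5)  cross = 14·30.5 − 10·23 = 197.0000; (r_i+r_j)·cross = 24·197.0000 = 4728.0000
edge 5: (10,30.5)→(3.5,20)  cross = 10·20 − 3.5·30.5 = 93.2500; (r_i+r_j)·cross = 13.5·93.2500 = 1258.8750
edge 6: (3.5,20)→(0.5,12.5)  cross = 3.5·12.5 − 0.5·20 = 33.7500; (r_i+r_j)·cross = 4·33.7500 = 135.0000
Σcross = 529.7500 → A = |Σcross|/2 = 264.8750 mm²
Σ(r_i+r_j)·cross = 13227.2500 → first moment M = |Σ|/6 = 2204.5417
R_c = M/A = 2204.5417/264.8750 = 8.3230 mm
θ = 186° = 3.246312 rad
V = θ·R_c·A = 3.246312·8.3230·264.8750 = 7156.631 mm³

Volume = 7156.631 mm³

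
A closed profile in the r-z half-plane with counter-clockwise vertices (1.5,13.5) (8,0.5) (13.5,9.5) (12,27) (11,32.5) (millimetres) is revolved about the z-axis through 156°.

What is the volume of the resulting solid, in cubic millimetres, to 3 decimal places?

Volume = 4648.410 mm³

Profile (r,z), 5 vertices: (1.5,13.5) (8,0.5) (13.5,9.5) (12,27) (11,32.5)
edge 0: (1.5,13.5)→(8,0.5)  cross = 1.5·0.5 − 8·13.5 = -107.2500; (r_i+r_j)·cross = 9.5·-107.2500 = -1018.8750
edge 1: (8,0.5)→(13.5,9.5)  cross = 8·9.5 − 13.5·0.5 = 69.2500; (r_i+r_j)·cross = 21.5·69.2500 = 1488.8750
edge 2: (13.5,9.5)→(12,27)  cross = 13.5·27 − 12·9.5 = 250.5000; (r_i+r_j)·cross = 25.5·250.5000 = 6387.7500
edge 3: (12,27)→(11,32.5)  cross = 12·32.5 − 11·27 = 93.0000; (r_i+r_j)·cross = 23·93.0000 = 2139.0000
edge 4: (11,32.5)→(1.5,13.5)  cross = 11·13.5 − 1.5·32.5 = 99.7500; (r_i+r_j)·cross = 12.5·99.7500 = 1246.8750
Σcross = 405.2500 → A = |Σcross|/2 = 202.6250 mm²
Σ(r_i+r_j)·cross = 10243.6250 → first moment M = |Σ|/6 = 1707.2708
R_c = M/A = 1707.2708/202.6250 = 8.4258 mm
θ = 156° = 2.722714 rad
V = θ·R_c·A = 2.722714·8.4258·202.6250 = 4648.410 mm³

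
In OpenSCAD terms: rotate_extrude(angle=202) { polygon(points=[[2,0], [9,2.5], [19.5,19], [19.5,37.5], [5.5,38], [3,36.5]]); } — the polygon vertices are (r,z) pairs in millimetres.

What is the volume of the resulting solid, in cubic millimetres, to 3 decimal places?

Profile (r,z), 6 vertices: (2,0) (9,2.5) (19.5,19) (19.5,37.5) (5.5,38) (3,36.5)
edge 0: (2,0)→(9,2.5)  cross = 2·2.5 − 9·0 = 5.0000; (r_i+r_j)·cross = 11·5.0000 = 55.0000
edge 1: (9,2.5)→(19.5,19)  cross = 9·19 − 19.5·2.5 = 122.2500; (r_i+r_j)·cross = 28.5·122.2500 = 3484.1250
edge 2: (19.5,19)→(19.5,37.5)  cross = 19.5·37.5 − 19.5·19 = 360.7500; (r_i+r_j)·cross = 39·360.7500 = 14069.2500
edge 3: (19.5,37.5)→(5.5,38)  cross = 19.5·38 − 5.5·37.5 = 534.7500; (r_i+r_j)·cross = 25·534.7500 = 13368.7500
edge 4: (5.5,38)→(3,36.5)  cross = 5.5·36.5 − 3·38 = 86.7500; (r_i+r_j)·cross = 8.5·86.7500 = 737.3750
edge 5: (3,36.5)→(2,0)  cross = 3·0 − 2·36.5 = -73.0000; (r_i+r_j)·cross = 5·-73.0000 = -365.0000
Σcross = 1036.5000 → A = |Σcross|/2 = 518.2500 mm²
Σ(r_i+r_j)·cross = 31349.5000 → first moment M = |Σ|/6 = 5224.9167
R_c = M/A = 5224.9167/518.2500 = 10.0818 mm
θ = 202° = 3.525565 rad
V = θ·R_c·A = 3.525565·10.0818·518.2500 = 18420.784 mm³

Volume = 18420.784 mm³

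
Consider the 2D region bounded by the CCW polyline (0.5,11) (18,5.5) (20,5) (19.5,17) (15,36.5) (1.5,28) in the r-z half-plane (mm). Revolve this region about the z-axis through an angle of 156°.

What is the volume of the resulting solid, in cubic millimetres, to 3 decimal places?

Volume = 12250.453 mm³

Profile (r,z), 6 vertices: (0.5,11) (18,5.5) (20,5) (19.5,17) (15,36.5) (1.5,28)
edge 0: (0.5,11)→(18,5.5)  cross = 0.5·5.5 − 18·11 = -195.2500; (r_i+r_j)·cross = 18.5·-195.2500 = -3612.1250
edge 1: (18,5.5)→(20,5)  cross = 18·5 − 20·5.5 = -20.0000; (r_i+r_j)·cross = 38·-20.0000 = -760.0000
edge 2: (20,5)→(19.5,17)  cross = 20·17 − 19.5·5 = 242.5000; (r_i+r_j)·cross = 39.5·242.5000 = 9578.7500
edge 3: (19.5,17)→(15,36.5)  cross = 19.5·36.5 − 15·17 = 456.7500; (r_i+r_j)·cross = 34.5·456.7500 = 15757.8750
edge 4: (15,36.5)→(1.5,28)  cross = 15·28 − 1.5·36.5 = 365.2500; (r_i+r_j)·cross = 16.5·365.2500 = 6026.6250
edge 5: (1.5,28)→(0.5,11)  cross = 1.5·11 − 0.5·28 = 2.5000; (r_i+r_j)·cross = 2·2.5000 = 5.0000
Σcross = 851.7500 → A = |Σcross|/2 = 425.8750 mm²
Σ(r_i+r_j)·cross = 26996.1250 → first moment M = |Σ|/6 = 4499.3542
R_c = M/A = 4499.3542/425.8750 = 10.5650 mm
θ = 156° = 2.722714 rad
V = θ·R_c·A = 2.722714·10.5650·425.8750 = 12250.453 mm³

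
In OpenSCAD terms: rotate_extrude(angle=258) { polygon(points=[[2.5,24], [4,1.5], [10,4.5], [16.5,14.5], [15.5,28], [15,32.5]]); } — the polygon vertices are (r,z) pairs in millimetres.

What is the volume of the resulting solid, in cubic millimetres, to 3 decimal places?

Volume = 12264.346 mm³

Profile (r,z), 6 vertices: (2.5,24) (4,1.5) (10,4.5) (16.5,14.5) (15.5,28) (15,32.5)
edge 0: (2.5,24)→(4,1.5)  cross = 2.5·1.5 − 4·24 = -92.2500; (r_i+r_j)·cross = 6.5·-92.2500 = -599.6250
edge 1: (4,1.5)→(10,4.5)  cross = 4·4.5 − 10·1.5 = 3.0000; (r_i+r_j)·cross = 14·3.0000 = 42.0000
edge 2: (10,4.5)→(16.5,14.5)  cross = 10·14.5 − 16.5·4.5 = 70.7500; (r_i+r_j)·cross = 26.5·70.7500 = 1874.8750
edge 3: (16.5,14.5)→(15.5,28)  cross = 16.5·28 − 15.5·14.5 = 237.2500; (r_i+r_j)·cross = 32·237.2500 = 7592.0000
edge 4: (15.5,28)→(15,32.5)  cross = 15.5·32.5 − 15·28 = 83.7500; (r_i+r_j)·cross = 30.5·83.7500 = 2554.3750
edge 5: (15,32.5)→(2.5,24)  cross = 15·24 − 2.5·32.5 = 278.7500; (r_i+r_j)·cross = 17.5·278.7500 = 4878.1250
Σcross = 581.2500 → A = |Σcross|/2 = 290.6250 mm²
Σ(r_i+r_j)·cross = 16341.7500 → first moment M = |Σ|/6 = 2723.6250
R_c = M/A = 2723.6250/290.6250 = 9.3716 mm
θ = 258° = 4.502949 rad
V = θ·R_c·A = 4.502949·9.3716·290.6250 = 12264.346 mm³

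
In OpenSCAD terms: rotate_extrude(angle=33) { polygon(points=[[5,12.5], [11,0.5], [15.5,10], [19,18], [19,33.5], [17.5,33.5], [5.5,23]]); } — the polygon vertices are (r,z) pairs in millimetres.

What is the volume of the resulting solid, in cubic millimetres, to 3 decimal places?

Volume = 2033.074 mm³

Profile (r,z), 7 vertices: (5,12.5) (11,0.5) (15.5,10) (19,18) (19,33.5) (17.5,33.5) (5.5,23)
edge 0: (5,12.5)→(11,0.5)  cross = 5·0.5 − 11·12.5 = -135.0000; (r_i+r_j)·cross = 16·-135.0000 = -2160.0000
edge 1: (11,0.5)→(15.5,10)  cross = 11·10 − 15.5·0.5 = 102.2500; (r_i+r_j)·cross = 26.5·102.2500 = 2709.6250
edge 2: (15.5,10)→(19,18)  cross = 15.5·18 − 19·10 = 89.0000; (r_i+r_j)·cross = 34.5·89.0000 = 3070.5000
edge 3: (19,18)→(19,33.5)  cross = 19·33.5 − 19·18 = 294.5000; (r_i+r_j)·cross = 38·294.5000 = 11191.0000
edge 4: (19,33.5)→(17.5,33.5)  cross = 19·33.5 − 17.5·33.5 = 50.2500; (r_i+r_j)·cross = 36.5·50.2500 = 1834.1250
edge 5: (17.5,33.5)→(5.5,23)  cross = 17.5·23 − 5.5·33.5 = 218.2500; (r_i+r_j)·cross = 23·218.2500 = 5019.7500
edge 6: (5.5,23)→(5,12.5)  cross = 5.5·12.5 − 5·23 = -46.2500; (r_i+r_j)·cross = 10.5·-46.2500 = -485.6250
Σcross = 573.0000 → A = |Σcross|/2 = 286.5000 mm²
Σ(r_i+r_j)·cross = 21179.3750 → first moment M = |Σ|/6 = 3529.8958
R_c = M/A = 3529.8958/286.5000 = 12.3208 mm
θ = 33° = 0.575959 rad
V = θ·R_c·A = 0.575959·12.3208·286.5000 = 2033.074 mm³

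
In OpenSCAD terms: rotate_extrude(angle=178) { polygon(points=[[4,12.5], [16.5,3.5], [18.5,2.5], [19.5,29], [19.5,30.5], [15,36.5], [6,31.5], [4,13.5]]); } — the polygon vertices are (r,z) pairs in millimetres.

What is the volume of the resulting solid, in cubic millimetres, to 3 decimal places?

Volume = 14769.574 mm³

Profile (r,z), 8 vertices: (4,12.5) (16.5,3.5) (18.5,2.5) (19.5,29) (19.5,30.5) (15,36.5) (6,31.5) (4,13.5)
edge 0: (4,12.5)→(16.5,3.5)  cross = 4·3.5 − 16.5·12.5 = -192.2500; (r_i+r_j)·cross = 20.5·-192.2500 = -3941.1250
edge 1: (16.5,3.5)→(18.5,2.5)  cross = 16.5·2.5 − 18.5·3.5 = -23.5000; (r_i+r_j)·cross = 35·-23.5000 = -822.5000
edge 2: (18.5,2.5)→(19.5,29)  cross = 18.5·29 − 19.5·2.5 = 487.7500; (r_i+r_j)·cross = 38·487.7500 = 18534.5000
edge 3: (19.5,29)→(19.5,30.5)  cross = 19.5·30.5 − 19.5·29 = 29.2500; (r_i+r_j)·cross = 39·29.2500 = 1140.7500
edge 4: (19.5,30.5)→(15,36.5)  cross = 19.5·36.5 − 15·30.5 = 254.2500; (r_i+r_j)·cross = 34.5·254.2500 = 8771.6250
edge 5: (15,36.5)→(6,31.5)  cross = 15·31.5 − 6·36.5 = 253.5000; (r_i+r_j)·cross = 21·253.5000 = 5323.5000
edge 6: (6,31.5)→(4,13.5)  cross = 6·13.5 − 4·31.5 = -45.0000; (r_i+r_j)·cross = 10·-45.0000 = -450.0000
edge 7: (4,13.5)→(4,12.5)  cross = 4·12.5 − 4·13.5 = -4.0000; (r_i+r_j)·cross = 8·-4.0000 = -32.0000
Σcross = 760.0000 → A = |Σcross|/2 = 380.0000 mm²
Σ(r_i+r_j)·cross = 28524.7500 → first moment M = |Σ|/6 = 4754.1250
R_c = M/A = 4754.1250/380.0000 = 12.5109 mm
θ = 178° = 3.106686 rad
V = θ·R_c·A = 3.106686·12.5109·380.0000 = 14769.574 mm³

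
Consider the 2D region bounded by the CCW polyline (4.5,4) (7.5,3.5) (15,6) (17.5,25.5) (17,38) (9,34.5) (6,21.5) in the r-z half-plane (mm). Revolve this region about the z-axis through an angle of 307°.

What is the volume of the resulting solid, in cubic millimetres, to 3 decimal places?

Profile (r,z), 7 vertices: (4.5,4) (7.5,3.5) (15,6) (17.5,25.5) (17,38) (9,34.5) (6,21.5)
edge 0: (4.5,4)→(7.5,3.5)  cross = 4.5·3.5 − 7.5·4 = -14.2500; (r_i+r_j)·cross = 12·-14.2500 = -171.0000
edge 1: (7.5,3.5)→(15,6)  cross = 7.5·6 − 15·3.5 = -7.5000; (r_i+r_j)·cross = 22.5·-7.5000 = -168.7500
edge 2: (15,6)→(17.5,25.5)  cross = 15·25.5 − 17.5·6 = 277.5000; (r_i+r_j)·cross = 32.5·277.5000 = 9018.7500
edge 3: (17.5,25.5)→(17,38)  cross = 17.5·38 − 17·25.5 = 231.5000; (r_i+r_j)·cross = 34.5·231.5000 = 7986.7500
edge 4: (17,38)→(9,34.5)  cross = 17·34.5 − 9·38 = 244.5000; (r_i+r_j)·cross = 26·244.5000 = 6357.0000
edge 5: (9,34.5)→(6,21.5)  cross = 9·21.5 − 6·34.5 = -13.5000; (r_i+r_j)·cross = 15·-13.5000 = -202.5000
edge 6: (6,21.5)→(4.5,4)  cross = 6·4 − 4.5·21.5 = -72.7500; (r_i+r_j)·cross = 10.5·-72.7500 = -763.8750
Σcross = 645.5000 → A = |Σcross|/2 = 322.7500 mm²
Σ(r_i+r_j)·cross = 22056.3750 → first moment M = |Σ|/6 = 3676.0625
R_c = M/A = 3676.0625/322.7500 = 11.3898 mm
θ = 307° = 5.358161 rad
V = θ·R_c·A = 5.358161·11.3898·322.7500 = 19696.934 mm³

Volume = 19696.934 mm³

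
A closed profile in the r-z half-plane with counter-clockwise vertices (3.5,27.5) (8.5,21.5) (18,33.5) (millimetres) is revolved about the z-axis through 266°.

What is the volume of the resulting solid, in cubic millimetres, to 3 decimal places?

Volume = 2715.907 mm³

Profile (r,z), 3 vertices: (3.5,27.5) (8.5,21.5) (18,33.5)
edge 0: (3.5,27.5)→(8.5,21.5)  cross = 3.5·21.5 − 8.5·27.5 = -158.5000; (r_i+r_j)·cross = 12·-158.5000 = -1902.0000
edge 1: (8.5,21.5)→(18,33.5)  cross = 8.5·33.5 − 18·21.5 = -102.2500; (r_i+r_j)·cross = 26.5·-102.2500 = -2709.6250
edge 2: (18,33.5)→(3.5,27.5)  cross = 18·27.5 − 3.5·33.5 = 377.7500; (r_i+r_j)·cross = 21.5·377.7500 = 8121.6250
Σcross = 117.0000 → A = |Σcross|/2 = 58.5000 mm²
Σ(r_i+r_j)·cross = 3510.0000 → first moment M = |Σ|/6 = 585.0000
R_c = M/A = 585.0000/58.5000 = 10.0000 mm
θ = 266° = 4.642576 rad
V = θ·R_c·A = 4.642576·10.0000·58.5000 = 2715.907 mm³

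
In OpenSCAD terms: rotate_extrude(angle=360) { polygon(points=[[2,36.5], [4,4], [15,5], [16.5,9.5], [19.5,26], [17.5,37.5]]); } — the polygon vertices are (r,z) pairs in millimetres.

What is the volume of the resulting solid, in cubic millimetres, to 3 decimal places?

Volume = 31721.054 mm³

Profile (r,z), 6 vertices: (2,36.5) (4,4) (15,5) (16.5,9.5) (19.5,26) (17.5,37.5)
edge 0: (2,36.5)→(4,4)  cross = 2·4 − 4·36.5 = -138.0000; (r_i+r_j)·cross = 6·-138.0000 = -828.0000
edge 1: (4,4)→(15,5)  cross = 4·5 − 15·4 = -40.0000; (r_i+r_j)·cross = 19·-40.0000 = -760.0000
edge 2: (15,5)→(16.5,9.5)  cross = 15·9.5 − 16.5·5 = 60.0000; (r_i+r_j)·cross = 31.5·60.0000 = 1890.0000
edge 3: (16.5,9.5)→(19.5,26)  cross = 16.5·26 − 19.5·9.5 = 243.7500; (r_i+r_j)·cross = 36·243.7500 = 8775.0000
edge 4: (19.5,26)→(17.5,37.5)  cross = 19.5·37.5 − 17.5·26 = 276.2500; (r_i+r_j)·cross = 37·276.2500 = 10221.2500
edge 5: (17.5,37.5)→(2,36.5)  cross = 17.5·36.5 − 2·37.5 = 563.7500; (r_i+r_j)·cross = 19.5·563.7500 = 10993.1250
Σcross = 965.7500 → A = |Σcross|/2 = 482.8750 mm²
Σ(r_i+r_j)·cross = 30291.3750 → first moment M = |Σ|/6 = 5048.5625
R_c = M/A = 5048.5625/482.8750 = 10.4552 mm
θ = 360° = 6.283185 rad
V = θ·R_c·A = 6.283185·10.4552·482.8750 = 31721.054 mm³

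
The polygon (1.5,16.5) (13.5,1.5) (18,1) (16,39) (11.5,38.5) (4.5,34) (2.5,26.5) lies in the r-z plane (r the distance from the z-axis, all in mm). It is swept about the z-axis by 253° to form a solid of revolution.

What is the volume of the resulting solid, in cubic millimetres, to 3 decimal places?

Profile (r,z), 7 vertices: (1.5,16.5) (13.5,1.5) (18,1) (16,39) (11.5,38.5) (4.5,34) (2.5,26.5)
edge 0: (1.5,16.5)→(13.5,1.5)  cross = 1.5·1.5 − 13.5·16.5 = -220.5000; (r_i+r_j)·cross = 15·-220.5000 = -3307.5000
edge 1: (13.5,1.5)→(18,1)  cross = 13.5·1 − 18·1.5 = -13.5000; (r_i+r_j)·cross = 31.5·-13.5000 = -425.2500
edge 2: (18,1)→(16,39)  cross = 18·39 − 16·1 = 686.0000; (r_i+r_j)·cross = 34·686.0000 = 23324.0000
edge 3: (16,39)→(11.5,38.5)  cross = 16·38.5 − 11.5·39 = 167.5000; (r_i+r_j)·cross = 27.5·167.5000 = 4606.2500
edge 4: (11.5,38.5)→(4.5,34)  cross = 11.5·34 − 4.5·38.5 = 217.7500; (r_i+r_j)·cross = 16·217.7500 = 3484.0000
edge 5: (4.5,34)→(2.5,26.5)  cross = 4.5·26.5 − 2.5·34 = 34.2500; (r_i+r_j)·cross = 7·34.2500 = 239.7500
edge 6: (2.5,26.5)→(1.5,16.5)  cross = 2.5·16.5 − 1.5·26.5 = 1.5000; (r_i+r_j)·cross = 4·1.5000 = 6.0000
Σcross = 873.0000 → A = |Σcross|/2 = 436.5000 mm²
Σ(r_i+r_j)·cross = 27927.2500 → first moment M = |Σ|/6 = 4654.5417
R_c = M/A = 4654.5417/436.5000 = 10.6633 mm
θ = 253° = 4.415683 rad
V = θ·R_c·A = 4.415683·10.6633·436.5000 = 20552.981 mm³

Volume = 20552.981 mm³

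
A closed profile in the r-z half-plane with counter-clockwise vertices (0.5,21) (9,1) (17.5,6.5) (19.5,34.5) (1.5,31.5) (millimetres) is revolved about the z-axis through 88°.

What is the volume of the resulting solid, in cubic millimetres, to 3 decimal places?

Profile (r,z), 5 vertices: (0.5,21) (9,1) (17.5,6.5) (19.5,34.5) (1.5,31.5)
edge 0: (0.5,21)→(9,1)  cross = 0.5·1 − 9·21 = -188.5000; (r_i+r_j)·cross = 9.5·-188.5000 = -1790.7500
edge 1: (9,1)→(17.5,6.5)  cross = 9·6.5 − 17.5·1 = 41.0000; (r_i+r_j)·cross = 26.5·41.0000 = 1086.5000
edge 2: (17.5,6.5)→(19.5,34.5)  cross = 17.5·34.5 − 19.5·6.5 = 477.0000; (r_i+r_j)·cross = 37·477.0000 = 17649.0000
edge 3: (19.5,34.5)→(1.5,31.5)  cross = 19.5·31.5 − 1.5·34.5 = 562.5000; (r_i+r_j)·cross = 21·562.5000 = 11812.5000
edge 4: (1.5,31.5)→(0.5,21)  cross = 1.5·21 − 0.5·31.5 = 15.7500; (r_i+r_j)·cross = 2·15.7500 = 31.5000
Σcross = 907.7500 → A = |Σcross|/2 = 453.8750 mm²
Σ(r_i+r_j)·cross = 28788.7500 → first moment M = |Σ|/6 = 4798.1250
R_c = M/A = 4798.1250/453.8750 = 10.5715 mm
θ = 88° = 1.535890 rad
V = θ·R_c·A = 1.535890·10.5715·453.8750 = 7369.391 mm³

Volume = 7369.391 mm³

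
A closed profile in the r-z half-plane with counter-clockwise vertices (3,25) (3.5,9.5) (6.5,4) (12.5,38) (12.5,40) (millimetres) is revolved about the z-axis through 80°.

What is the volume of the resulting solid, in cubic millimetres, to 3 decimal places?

Volume = 1510.466 mm³

Profile (r,z), 5 vertices: (3,25) (3.5,9.5) (6.5,4) (12.5,38) (12.5,40)
edge 0: (3,25)→(3.5,9.5)  cross = 3·9.5 − 3.5·25 = -59.0000; (r_i+r_j)·cross = 6.5·-59.0000 = -383.5000
edge 1: (3.5,9.5)→(6.5,4)  cross = 3.5·4 − 6.5·9.5 = -47.7500; (r_i+r_j)·cross = 10·-47.7500 = -477.5000
edge 2: (6.5,4)→(12.5,38)  cross = 6.5·38 − 12.5·4 = 197.0000; (r_i+r_j)·cross = 19·197.0000 = 3743.0000
edge 3: (12.5,38)→(12.5,40)  cross = 12.5·40 − 12.5·38 = 25.0000; (r_i+r_j)·cross = 25·25.0000 = 625.0000
edge 4: (12.5,40)→(3,25)  cross = 12.5·25 − 3·40 = 192.5000; (r_i+r_j)·cross = 15.5·192.5000 = 2983.7500
Σcross = 307.7500 → A = |Σcross|/2 = 153.8750 mm²
Σ(r_i+r_j)·cross = 6490.7500 → first moment M = |Σ|/6 = 1081.7917
R_c = M/A = 1081.7917/153.8750 = 7.0303 mm
θ = 80° = 1.396263 rad
V = θ·R_c·A = 1.396263·7.0303·153.8750 = 1510.466 mm³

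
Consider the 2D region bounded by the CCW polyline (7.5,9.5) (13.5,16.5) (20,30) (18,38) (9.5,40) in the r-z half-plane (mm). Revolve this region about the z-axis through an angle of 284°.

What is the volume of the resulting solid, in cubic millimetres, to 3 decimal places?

Profile (r,z), 5 vertices: (7.5,9.5) (13.5,16.5) (20,30) (18,38) (9.5,40)
edge 0: (7.5,9.5)→(13.5,16.5)  cross = 7.5·16.5 − 13.5·9.5 = -4.5000; (r_i+r_j)·cross = 21·-4.5000 = -94.5000
edge 1: (13.5,16.5)→(20,30)  cross = 13.5·30 − 20·16.5 = 75.0000; (r_i+r_j)·cross = 33.5·75.0000 = 2512.5000
edge 2: (20,30)→(18,38)  cross = 20·38 − 18·30 = 220.0000; (r_i+r_j)·cross = 38·220.0000 = 8360.0000
edge 3: (18,38)→(9.5,40)  cross = 18·40 − 9.5·38 = 359.0000; (r_i+r_j)·cross = 27.5·359.0000 = 9872.5000
edge 4: (9.5,40)→(7.5,9.5)  cross = 9.5·9.5 − 7.5·40 = -209.7500; (r_i+r_j)·cross = 17·-209.7500 = -3565.7500
Σcross = 439.7500 → A = |Σcross|/2 = 219.8750 mm²
Σ(r_i+r_j)·cross = 17084.7500 → first moment M = |Σ|/6 = 2847.4583
R_c = M/A = 2847.4583/219.8750 = 12.9504 mm
θ = 284° = 4.956735 rad
V = θ·R_c·A = 4.956735·12.9504·219.8750 = 14114.097 mm³

Volume = 14114.097 mm³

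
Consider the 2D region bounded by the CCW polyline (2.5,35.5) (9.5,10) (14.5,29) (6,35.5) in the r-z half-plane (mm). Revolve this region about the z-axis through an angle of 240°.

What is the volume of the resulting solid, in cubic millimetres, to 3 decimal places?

Profile (r,z), 4 vertices: (2.5,35.5) (9.5,10) (14.5,29) (6,35.5)
edge 0: (2.5,35.5)→(9.5,10)  cross = 2.5·10 − 9.5·35.5 = -312.2500; (r_i+r_j)·cross = 12·-312.2500 = -3747.0000
edge 1: (9.5,10)→(14.5,29)  cross = 9.5·29 − 14.5·10 = 130.5000; (r_i+r_j)·cross = 24·130.5000 = 3132.0000
edge 2: (14.5,29)→(6,35.5)  cross = 14.5·35.5 − 6·29 = 340.7500; (r_i+r_j)·cross = 20.5·340.7500 = 6985.3750
edge 3: (6,35.5)→(2.5,35.5)  cross = 6·35.5 − 2.5·35.5 = 124.2500; (r_i+r_j)·cross = 8.5·124.2500 = 1056.1250
Σcross = 283.2500 → A = |Σcross|/2 = 141.6250 mm²
Σ(r_i+r_j)·cross = 7426.5000 → first moment M = |Σ|/6 = 1237.7500
R_c = M/A = 1237.7500/141.6250 = 8.7396 mm
θ = 240° = 4.188790 rad
V = θ·R_c·A = 4.188790·8.7396·141.6250 = 5184.675 mm³

Volume = 5184.675 mm³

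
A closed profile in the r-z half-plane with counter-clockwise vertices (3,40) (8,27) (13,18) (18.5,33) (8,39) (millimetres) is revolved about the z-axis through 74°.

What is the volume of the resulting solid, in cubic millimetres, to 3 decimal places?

Profile (r,z), 5 vertices: (3,40) (8,27) (13,18) (18.5,33) (8,39)
edge 0: (3,40)→(8,27)  cross = 3·27 − 8·40 = -239.0000; (r_i+r_j)·cross = 11·-239.0000 = -2629.0000
edge 1: (8,27)→(13,18)  cross = 8·18 − 13·27 = -207.0000; (r_i+r_j)·cross = 21·-207.0000 = -4347.0000
edge 2: (13,18)→(18.5,33)  cross = 13·33 − 18.5·18 = 96.0000; (r_i+r_j)·cross = 31.5·96.0000 = 3024.0000
edge 3: (18.5,33)→(8,39)  cross = 18.5·39 − 8·33 = 457.5000; (r_i+r_j)·cross = 26.5·457.5000 = 12123.7500
edge 4: (8,39)→(3,40)  cross = 8·40 − 3·39 = 203.0000; (r_i+r_j)·cross = 11·203.0000 = 2233.0000
Σcross = 310.5000 → A = |Σcross|/2 = 155.2500 mm²
Σ(r_i+r_j)·cross = 10404.7500 → first moment M = |Σ|/6 = 1734.1250
R_c = M/A = 1734.1250/155.2500 = 11.1699 mm
θ = 74° = 1.291544 rad
V = θ·R_c·A = 1.291544·11.1699·155.2500 = 2239.698 mm³

Volume = 2239.698 mm³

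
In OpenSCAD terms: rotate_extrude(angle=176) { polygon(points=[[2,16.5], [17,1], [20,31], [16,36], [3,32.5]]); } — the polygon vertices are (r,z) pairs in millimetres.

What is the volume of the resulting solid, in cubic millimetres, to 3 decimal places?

Profile (r,z), 5 vertices: (2,16.5) (17,1) (20,31) (16,36) (3,32.5)
edge 0: (2,16.5)→(17,1)  cross = 2·1 − 17·16.5 = -278.5000; (r_i+r_j)·cross = 19·-278.5000 = -5291.5000
edge 1: (17,1)→(20,31)  cross = 17·31 − 20·1 = 507.0000; (r_i+r_j)·cross = 37·507.0000 = 18759.0000
edge 2: (20,31)→(16,36)  cross = 20·36 − 16·31 = 224.0000; (r_i+r_j)·cross = 36·224.0000 = 8064.0000
edge 3: (16,36)→(3,32.5)  cross = 16·32.5 − 3·36 = 412.0000; (r_i+r_j)·cross = 19·412.0000 = 7828.0000
edge 4: (3,32.5)→(2,16.5)  cross = 3·16.5 − 2·32.5 = -15.5000; (r_i+r_j)·cross = 5·-15.5000 = -77.5000
Σcross = 849.0000 → A = |Σcross|/2 = 424.5000 mm²
Σ(r_i+r_j)·cross = 29282.0000 → first moment M = |Σ|/6 = 4880.3333
R_c = M/A = 4880.3333/424.5000 = 11.4967 mm
θ = 176° = 3.071779 rad
V = θ·R_c·A = 3.071779·11.4967·424.5000 = 14991.308 mm³

Volume = 14991.308 mm³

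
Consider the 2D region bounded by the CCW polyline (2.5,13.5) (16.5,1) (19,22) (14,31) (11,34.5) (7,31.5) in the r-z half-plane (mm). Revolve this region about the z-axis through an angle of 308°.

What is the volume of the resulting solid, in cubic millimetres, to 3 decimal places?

Volume = 20507.856 mm³

Profile (r,z), 6 vertices: (2.5,13.5) (16.5,1) (19,22) (14,31) (11,34.5) (7,31.5)
edge 0: (2.5,13.5)→(16.5,1)  cross = 2.5·1 − 16.5·13.5 = -220.2500; (r_i+r_j)·cross = 19·-220.2500 = -4184.7500
edge 1: (16.5,1)→(19,22)  cross = 16.5·22 − 19·1 = 344.0000; (r_i+r_j)·cross = 35.5·344.0000 = 12212.0000
edge 2: (19,22)→(14,31)  cross = 19·31 − 14·22 = 281.0000; (r_i+r_j)·cross = 33·281.0000 = 9273.0000
edge 3: (14,31)→(11,34.5)  cross = 14·34.5 − 11·31 = 142.0000; (r_i+r_j)·cross = 25·142.0000 = 3550.0000
edge 4: (11,34.5)→(7,31.5)  cross = 11·31.5 − 7·34.5 = 105.0000; (r_i+r_j)·cross = 18·105.0000 = 1890.0000
edge 5: (7,31.5)→(2.5,13.5)  cross = 7·13.5 − 2.5·31.5 = 15.7500; (r_i+r_j)·cross = 9.5·15.7500 = 149.6250
Σcross = 667.5000 → A = |Σcross|/2 = 333.7500 mm²
Σ(r_i+r_j)·cross = 22889.8750 → first moment M = |Σ|/6 = 3814.9792
R_c = M/A = 3814.9792/333.7500 = 11.4306 mm
θ = 308° = 5.375614 rad
V = θ·R_c·A = 5.375614·11.4306·333.7500 = 20507.856 mm³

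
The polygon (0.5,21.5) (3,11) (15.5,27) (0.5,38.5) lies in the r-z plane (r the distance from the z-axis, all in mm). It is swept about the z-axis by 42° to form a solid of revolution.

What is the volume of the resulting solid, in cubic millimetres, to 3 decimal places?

Profile (r,z), 4 vertices: (0.5,21.5) (3,11) (15.5,27) (0.5,38.5)
edge 0: (0.5,21.5)→(3,11)  cross = 0.5·11 − 3·21.5 = -59.0000; (r_i+r_j)·cross = 3.5·-59.0000 = -206.5000
edge 1: (3,11)→(15.5,27)  cross = 3·27 − 15.5·11 = -89.5000; (r_i+r_j)·cross = 18.5·-89.5000 = -1655.7500
edge 2: (15.5,27)→(0.5,38.5)  cross = 15.5·38.5 − 0.5·27 = 583.2500; (r_i+r_j)·cross = 16·583.2500 = 9332.0000
edge 3: (0.5,38.5)→(0.5,21.5)  cross = 0.5·21.5 − 0.5·38.5 = -8.5000; (r_i+r_j)·cross = 1·-8.5000 = -8.5000
Σcross = 426.2500 → A = |Σcross|/2 = 213.1250 mm²
Σ(r_i+r_j)·cross = 7461.2500 → first moment M = |Σ|/6 = 1243.5417
R_c = M/A = 1243.5417/213.1250 = 5.8348 mm
θ = 42° = 0.733038 rad
V = θ·R_c·A = 0.733038·5.8348·213.1250 = 911.564 mm³

Volume = 911.564 mm³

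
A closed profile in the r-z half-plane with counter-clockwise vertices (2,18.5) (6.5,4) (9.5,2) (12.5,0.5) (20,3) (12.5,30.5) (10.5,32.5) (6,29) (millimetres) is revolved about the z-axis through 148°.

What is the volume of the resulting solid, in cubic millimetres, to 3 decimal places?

Profile (r,z), 8 vertices: (2,18.5) (6.5,4) (9.5,2) (12.5,0.5) (20,3) (12.5,30.5) (10.5,32.5) (6,29)
edge 0: (2,18.5)→(6.5,4)  cross = 2·4 − 6.5·18.5 = -112.2500; (r_i+r_j)·cross = 8.5·-112.2500 = -954.1250
edge 1: (6.5,4)→(9.5,2)  cross = 6.5·2 − 9.5·4 = -25.0000; (r_i+r_j)·cross = 16·-25.0000 = -400.0000
edge 2: (9.5,2)→(12.5,0.5)  cross = 9.5·0.5 − 12.5·2 = -20.2500; (r_i+r_j)·cross = 22·-20.2500 = -445.5000
edge 3: (12.5,0.5)→(20,3)  cross = 12.5·3 − 20·0.5 = 27.5000; (r_i+r_j)·cross = 32.5·27.5000 = 893.7500
edge 4: (20,3)→(12.5,30.5)  cross = 20·30.5 − 12.5·3 = 572.5000; (r_i+r_j)·cross = 32.5·572.5000 = 18606.2500
edge 5: (12.5,30.5)→(10.5,32.5)  cross = 12.5·32.5 − 10.5·30.5 = 86.0000; (r_i+r_j)·cross = 23·86.0000 = 1978.0000
edge 6: (10.5,32.5)→(6,29)  cross = 10.5·29 − 6·32.5 = 109.5000; (r_i+r_j)·cross = 16.5·109.5000 = 1806.7500
edge 7: (6,29)→(2,18.5)  cross = 6·18.5 − 2·29 = 53.0000; (r_i+r_j)·cross = 8·53.0000 = 424.0000
Σcross = 691.0000 → A = |Σcross|/2 = 345.5000 mm²
Σ(r_i+r_j)·cross = 21909.1250 → first moment M = |Σ|/6 = 3651.5208
R_c = M/A = 3651.5208/345.5000 = 10.5688 mm
θ = 148° = 2.583087 rad
V = θ·R_c·A = 2.583087·10.5688·345.5000 = 9432.197 mm³

Volume = 9432.197 mm³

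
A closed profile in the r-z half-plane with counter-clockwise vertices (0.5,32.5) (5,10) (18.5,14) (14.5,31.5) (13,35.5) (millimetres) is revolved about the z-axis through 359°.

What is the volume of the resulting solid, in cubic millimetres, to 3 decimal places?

Volume = 18088.646 mm³

Profile (r,z), 5 vertices: (0.5,32.5) (5,10) (18.5,14) (14.5,31.5) (13,35.5)
edge 0: (0.5,32.5)→(5,10)  cross = 0.5·10 − 5·32.5 = -157.5000; (r_i+r_j)·cross = 5.5·-157.5000 = -866.2500
edge 1: (5,10)→(18.5,14)  cross = 5·14 − 18.5·10 = -115.0000; (r_i+r_j)·cross = 23.5·-115.0000 = -2702.5000
edge 2: (18.5,14)→(14.5,31.5)  cross = 18.5·31.5 − 14.5·14 = 379.7500; (r_i+r_j)·cross = 33·379.7500 = 12531.7500
edge 3: (14.5,31.5)→(13,35.5)  cross = 14.5·35.5 − 13·31.5 = 105.2500; (r_i+r_j)·cross = 27.5·105.2500 = 2894.3750
edge 4: (13,35.5)→(0.5,32.5)  cross = 13·32.5 − 0.5·35.5 = 404.7500; (r_i+r_j)·cross = 13.5·404.7500 = 5464.1250
Σcross = 617.2500 → A = |Σcross|/2 = 308.6250 mm²
Σ(r_i+r_j)·cross = 17321.5000 → first moment M = |Σ|/6 = 2886.9167
R_c = M/A = 2886.9167/308.6250 = 9.3541 mm
θ = 359° = 6.265732 rad
V = θ·R_c·A = 6.265732·9.3541·308.6250 = 18088.646 mm³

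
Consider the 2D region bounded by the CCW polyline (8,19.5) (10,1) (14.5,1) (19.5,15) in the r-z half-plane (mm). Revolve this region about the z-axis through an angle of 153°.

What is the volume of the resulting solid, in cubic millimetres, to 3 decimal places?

Profile (r,z), 4 vertices: (8,19.5) (10,1) (14.5,1) (19.5,15)
edge 0: (8,19.5)→(10,1)  cross = 8·1 − 10·19.5 = -187.0000; (r_i+r_j)·cross = 18·-187.0000 = -3366.0000
edge 1: (10,1)→(14.5,1)  cross = 10·1 − 14.5·1 = -4.5000; (r_i+r_j)·cross = 24.5·-4.5000 = -110.2500
edge 2: (14.5,1)→(19.5,15)  cross = 14.5·15 − 19.5·1 = 198.0000; (r_i+r_j)·cross = 34·198.0000 = 6732.0000
edge 3: (19.5,15)→(8,19.5)  cross = 19.5·19.5 − 8·15 = 260.2500; (r_i+r_j)·cross = 27.5·260.2500 = 7156.8750
Σcross = 266.7500 → A = |Σcross|/2 = 133.3750 mm²
Σ(r_i+r_j)·cross = 10412.6250 → first moment M = |Σ|/6 = 1735.4375
R_c = M/A = 1735.4375/133.3750 = 13.0117 mm
θ = 153° = 2.670354 rad
V = θ·R_c·A = 2.670354·13.0117·133.3750 = 4634.232 mm³

Volume = 4634.232 mm³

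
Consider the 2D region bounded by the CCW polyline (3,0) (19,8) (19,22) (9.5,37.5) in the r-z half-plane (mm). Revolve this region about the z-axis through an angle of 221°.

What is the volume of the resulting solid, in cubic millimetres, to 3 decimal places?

Volume = 15158.387 mm³

Profile (r,z), 4 vertices: (3,0) (19,8) (19,22) (9.5,37.5)
edge 0: (3,0)→(19,8)  cross = 3·8 − 19·0 = 24.0000; (r_i+r_j)·cross = 22·24.0000 = 528.0000
edge 1: (19,8)→(19,22)  cross = 19·22 − 19·8 = 266.0000; (r_i+r_j)·cross = 38·266.0000 = 10108.0000
edge 2: (19,22)→(9.5,37.5)  cross = 19·37.5 − 9.5·22 = 503.5000; (r_i+r_j)·cross = 28.5·503.5000 = 14349.7500
edge 3: (9.5,37.5)→(3,0)  cross = 9.5·0 − 3·37.5 = -112.5000; (r_i+r_j)·cross = 12.5·-112.5000 = -1406.2500
Σcross = 681.0000 → A = |Σcross|/2 = 340.5000 mm²
Σ(r_i+r_j)·cross = 23579.5000 → first moment M = |Σ|/6 = 3929.9167
R_c = M/A = 3929.9167/340.5000 = 11.5416 mm
θ = 221° = 3.857178 rad
V = θ·R_c·A = 3.857178·11.5416·340.5000 = 15158.387 mm³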